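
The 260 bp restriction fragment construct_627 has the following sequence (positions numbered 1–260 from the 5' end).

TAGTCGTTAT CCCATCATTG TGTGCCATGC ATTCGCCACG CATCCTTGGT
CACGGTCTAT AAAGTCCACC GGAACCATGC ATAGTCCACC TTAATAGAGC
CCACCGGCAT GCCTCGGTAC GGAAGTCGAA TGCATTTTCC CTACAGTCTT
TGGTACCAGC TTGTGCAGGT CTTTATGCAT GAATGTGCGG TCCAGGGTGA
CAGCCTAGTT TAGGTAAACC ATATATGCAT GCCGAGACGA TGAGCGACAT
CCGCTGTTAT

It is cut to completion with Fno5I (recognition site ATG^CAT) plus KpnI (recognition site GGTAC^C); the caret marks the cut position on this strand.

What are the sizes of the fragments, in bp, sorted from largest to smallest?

53, 50, 50, 33, 29, 24, 21 bp

Fno5I sites (ATGCAT) start at positions 27, 77, 130, 175, 225.
Fno5I cuts after base 3 of each site, so after positions 29, 79, 132, 177, 227.
The KpnI site (GGTACC) starts at position 152.
KpnI cuts after base 5 of each site (before the last base), so after position 156.
Combined cut positions: 29, 79, 132, 156, 177, 227.
Linear molecule, 6 cuts → 7 fragments:
  1–29 → 29 bp
  30–79 → 50 bp
  80–132 → 53 bp
  133–156 → 24 bp
  157–177 → 21 bp
  178–227 → 50 bp
  228–260 → 33 bp
Sorted largest to smallest: 53, 50, 50, 33, 29, 24, 21 bp.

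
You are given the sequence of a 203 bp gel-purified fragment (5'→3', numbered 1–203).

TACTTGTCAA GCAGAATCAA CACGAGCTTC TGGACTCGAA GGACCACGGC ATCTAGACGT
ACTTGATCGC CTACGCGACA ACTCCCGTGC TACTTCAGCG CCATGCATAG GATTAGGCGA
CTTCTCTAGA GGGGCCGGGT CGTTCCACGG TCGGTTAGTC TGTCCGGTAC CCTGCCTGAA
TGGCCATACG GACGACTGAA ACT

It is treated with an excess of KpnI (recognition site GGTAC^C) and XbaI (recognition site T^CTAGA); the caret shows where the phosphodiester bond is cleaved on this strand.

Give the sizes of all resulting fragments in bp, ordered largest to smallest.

The KpnI site (GGTACC) starts at position 166.
KpnI cuts after base 5 of each site (before the last base), so after position 170.
XbaI sites (TCTAGA) start at positions 52, 125.
XbaI cuts after the first base of each site, so after positions 52, 125.
Combined cut positions: 52, 125, 170.
Linear molecule, 3 cuts → 4 fragments:
  1–52 → 52 bp
  53–125 → 73 bp
  126–170 → 45 bp
  171–203 → 33 bp
Sorted largest to smallest: 73, 52, 45, 33 bp.

73, 52, 45, 33 bp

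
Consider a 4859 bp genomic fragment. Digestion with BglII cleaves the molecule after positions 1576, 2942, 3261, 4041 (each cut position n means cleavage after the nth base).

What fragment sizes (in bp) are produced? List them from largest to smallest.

Linear molecule, 4 cuts → 5 fragments:
  1576 − 0 = 1576 bp
  2942 − 1576 = 1366 bp
  3261 − 2942 = 319 bp
  4041 − 3261 = 780 bp
  4859 − 4041 = 818 bp
Sorted largest to smallest: 1576, 1366, 818, 780, 319 bp.

1576, 1366, 818, 780, 319 bp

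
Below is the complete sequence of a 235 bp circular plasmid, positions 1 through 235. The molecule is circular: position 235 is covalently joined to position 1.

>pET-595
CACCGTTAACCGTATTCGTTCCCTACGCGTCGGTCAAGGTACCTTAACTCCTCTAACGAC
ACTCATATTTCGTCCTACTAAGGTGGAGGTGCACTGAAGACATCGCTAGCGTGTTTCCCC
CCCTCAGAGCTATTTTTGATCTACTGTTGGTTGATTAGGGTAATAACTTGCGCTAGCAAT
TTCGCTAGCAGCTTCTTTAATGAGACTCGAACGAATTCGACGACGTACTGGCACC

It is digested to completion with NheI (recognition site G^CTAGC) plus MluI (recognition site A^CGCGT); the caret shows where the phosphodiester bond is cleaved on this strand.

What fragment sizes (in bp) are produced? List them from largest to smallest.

80, 76, 67, 12 bp

NheI sites (GCTAGC) start at positions 105, 172, 184.
NheI cuts after the first base of each site, so after positions 105, 172, 184.
The MluI site (ACGCGT) starts at position 25.
MluI cuts after the first base of each site, so after position 25.
Combined cut positions: 25, 105, 172, 184.
Circular molecule, 4 cuts → 4 fragments:
  26–105 → 80 bp
  106–172 → 67 bp
  173–184 → 12 bp
  185–235 then 1–25 → 51 + 25 = 76 bp
Sorted largest to smallest: 80, 76, 67, 12 bp.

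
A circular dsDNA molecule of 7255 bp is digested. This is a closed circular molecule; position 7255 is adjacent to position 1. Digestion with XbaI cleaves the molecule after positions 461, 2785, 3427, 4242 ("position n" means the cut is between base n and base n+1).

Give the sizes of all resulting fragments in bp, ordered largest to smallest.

Circular molecule, 4 cuts → 4 fragments:
  2785 − 461 = 2324 bp
  3427 − 2785 = 642 bp
  4242 − 3427 = 815 bp
  wrap: 7255 − 4242 + 461 = 3474 bp
Sorted largest to smallest: 3474, 2324, 815, 642 bp.

3474, 2324, 815, 642 bp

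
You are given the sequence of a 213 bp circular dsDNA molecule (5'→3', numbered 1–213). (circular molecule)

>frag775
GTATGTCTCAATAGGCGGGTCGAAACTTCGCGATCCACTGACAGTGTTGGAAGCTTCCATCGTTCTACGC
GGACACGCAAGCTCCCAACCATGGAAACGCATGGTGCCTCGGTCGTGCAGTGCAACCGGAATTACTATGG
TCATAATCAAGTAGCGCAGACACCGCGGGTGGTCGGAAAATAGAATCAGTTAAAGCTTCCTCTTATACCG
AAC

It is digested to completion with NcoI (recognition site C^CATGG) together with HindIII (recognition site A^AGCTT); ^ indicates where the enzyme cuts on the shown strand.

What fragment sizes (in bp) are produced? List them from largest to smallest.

The NcoI site (CCATGG) starts at position 89.
NcoI cuts after the first base of each site, so after position 89.
HindIII sites (AAGCTT) start at positions 51, 193.
HindIII cuts after the first base of each site, so after positions 51, 193.
Combined cut positions: 51, 89, 193.
Circular molecule, 3 cuts → 3 fragments:
  52–89 → 38 bp
  90–193 → 104 bp
  194–213 then 1–51 → 20 + 51 = 71 bp
Sorted largest to smallest: 104, 71, 38 bp.

104, 71, 38 bp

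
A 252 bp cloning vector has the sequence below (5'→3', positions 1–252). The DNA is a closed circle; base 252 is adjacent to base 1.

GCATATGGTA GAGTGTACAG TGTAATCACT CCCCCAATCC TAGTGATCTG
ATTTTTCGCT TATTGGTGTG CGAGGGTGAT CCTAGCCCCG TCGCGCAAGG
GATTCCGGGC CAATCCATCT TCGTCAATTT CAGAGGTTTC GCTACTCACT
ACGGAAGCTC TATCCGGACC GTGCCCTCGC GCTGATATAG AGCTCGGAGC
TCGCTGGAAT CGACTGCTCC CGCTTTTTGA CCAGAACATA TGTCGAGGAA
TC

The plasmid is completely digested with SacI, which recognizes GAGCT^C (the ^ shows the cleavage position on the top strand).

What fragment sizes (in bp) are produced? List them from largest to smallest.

SacI sites (GAGCTC) start at positions 190, 197.
SacI cuts after base 5 of each site (before the last base), so after positions 194, 201.
Circular molecule, 2 cuts → 2 fragments:
  195–201 → 7 bp
  202–252 then 1–194 → 51 + 194 = 245 bp
Sorted largest to smallest: 245, 7 bp.

245, 7 bp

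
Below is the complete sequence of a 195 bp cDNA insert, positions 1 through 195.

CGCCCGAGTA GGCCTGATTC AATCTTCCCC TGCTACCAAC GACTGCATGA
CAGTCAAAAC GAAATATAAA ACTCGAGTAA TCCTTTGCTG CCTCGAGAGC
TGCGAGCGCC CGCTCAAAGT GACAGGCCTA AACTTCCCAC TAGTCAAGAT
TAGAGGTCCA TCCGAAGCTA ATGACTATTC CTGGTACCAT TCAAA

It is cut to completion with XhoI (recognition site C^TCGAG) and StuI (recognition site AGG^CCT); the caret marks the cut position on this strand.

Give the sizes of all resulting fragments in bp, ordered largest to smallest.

XhoI sites (CTCGAG) start at positions 72, 92.
XhoI cuts after the first base of each site, so after positions 72, 92.
StuI sites (AGGCCT) start at positions 10, 124.
StuI cuts after base 3 of each site, so after positions 12, 126.
Combined cut positions: 12, 72, 92, 126.
Linear molecule, 4 cuts → 5 fragments:
  1–12 → 12 bp
  13–72 → 60 bp
  73–92 → 20 bp
  93–126 → 34 bp
  127–195 → 69 bp
Sorted largest to smallest: 69, 60, 34, 20, 12 bp.

69, 60, 34, 20, 12 bp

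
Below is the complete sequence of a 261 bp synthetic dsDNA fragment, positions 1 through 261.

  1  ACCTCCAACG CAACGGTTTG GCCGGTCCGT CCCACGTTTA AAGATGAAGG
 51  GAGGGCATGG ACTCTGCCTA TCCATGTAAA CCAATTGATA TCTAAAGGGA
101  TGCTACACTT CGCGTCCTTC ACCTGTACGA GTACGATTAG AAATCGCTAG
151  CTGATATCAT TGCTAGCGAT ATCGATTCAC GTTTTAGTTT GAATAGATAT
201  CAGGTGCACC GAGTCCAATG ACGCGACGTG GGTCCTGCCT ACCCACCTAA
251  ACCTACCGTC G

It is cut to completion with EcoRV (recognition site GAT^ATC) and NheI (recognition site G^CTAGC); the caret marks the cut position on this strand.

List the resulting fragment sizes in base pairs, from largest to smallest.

89, 63, 57, 28, 9, 8, 7 bp

EcoRV sites (GATATC) start at positions 87, 153, 168, 196.
EcoRV cuts after base 3 of each site, so after positions 89, 155, 170, 198.
NheI sites (GCTAGC) start at positions 146, 162.
NheI cuts after the first base of each site, so after positions 146, 162.
Combined cut positions: 89, 146, 155, 162, 170, 198.
Linear molecule, 6 cuts → 7 fragments:
  1–89 → 89 bp
  90–146 → 57 bp
  147–155 → 9 bp
  156–162 → 7 bp
  163–170 → 8 bp
  171–198 → 28 bp
  199–261 → 63 bp
Sorted largest to smallest: 89, 63, 57, 28, 9, 8, 7 bp.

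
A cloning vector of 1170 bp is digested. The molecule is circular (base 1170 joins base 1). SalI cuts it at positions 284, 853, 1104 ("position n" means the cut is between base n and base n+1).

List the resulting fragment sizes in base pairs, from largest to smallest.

Circular molecule, 3 cuts → 3 fragments:
  853 − 284 = 569 bp
  1104 − 853 = 251 bp
  wrap: 1170 − 1104 + 284 = 350 bp
Sorted largest to smallest: 569, 350, 251 bp.

569, 350, 251 bp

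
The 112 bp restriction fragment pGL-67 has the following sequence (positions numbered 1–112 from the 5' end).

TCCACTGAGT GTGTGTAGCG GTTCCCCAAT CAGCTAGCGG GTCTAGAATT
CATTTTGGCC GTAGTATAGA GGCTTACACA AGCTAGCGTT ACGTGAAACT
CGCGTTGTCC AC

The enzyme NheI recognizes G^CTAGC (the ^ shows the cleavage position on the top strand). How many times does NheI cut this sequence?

GCTAGC occurs starting at positions 33, 82.
NheI cuts at 2 sites.

2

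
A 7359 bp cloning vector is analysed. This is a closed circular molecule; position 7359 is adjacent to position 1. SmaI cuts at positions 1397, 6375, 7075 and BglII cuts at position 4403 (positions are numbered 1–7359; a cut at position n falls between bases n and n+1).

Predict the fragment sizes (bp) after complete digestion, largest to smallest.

Combined cut positions (sorted): 1397, 4403, 6375, 7075.
Circular molecule, 4 cuts → 4 fragments:
  4403 − 1397 = 3006 bp
  6375 − 4403 = 1972 bp
  7075 − 6375 = 700 bp
  wrap: 7359 − 7075 + 1397 = 1681 bp
Sorted largest to smallest: 3006, 1972, 1681, 700 bp.

3006, 1972, 1681, 700 bp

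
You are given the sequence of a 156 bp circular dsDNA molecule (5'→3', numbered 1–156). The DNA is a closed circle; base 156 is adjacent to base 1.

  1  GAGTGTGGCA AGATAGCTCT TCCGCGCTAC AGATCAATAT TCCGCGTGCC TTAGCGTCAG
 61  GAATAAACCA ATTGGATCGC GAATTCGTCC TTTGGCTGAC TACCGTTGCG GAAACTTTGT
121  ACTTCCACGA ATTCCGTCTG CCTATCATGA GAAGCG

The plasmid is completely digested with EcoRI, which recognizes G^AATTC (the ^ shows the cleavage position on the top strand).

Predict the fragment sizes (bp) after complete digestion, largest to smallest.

108, 48 bp

EcoRI sites (GAATTC) start at positions 81, 129.
EcoRI cuts after the first base of each site, so after positions 81, 129.
Circular molecule, 2 cuts → 2 fragments:
  82–129 → 48 bp
  130–156 then 1–81 → 27 + 81 = 108 bp
Sorted largest to smallest: 108, 48 bp.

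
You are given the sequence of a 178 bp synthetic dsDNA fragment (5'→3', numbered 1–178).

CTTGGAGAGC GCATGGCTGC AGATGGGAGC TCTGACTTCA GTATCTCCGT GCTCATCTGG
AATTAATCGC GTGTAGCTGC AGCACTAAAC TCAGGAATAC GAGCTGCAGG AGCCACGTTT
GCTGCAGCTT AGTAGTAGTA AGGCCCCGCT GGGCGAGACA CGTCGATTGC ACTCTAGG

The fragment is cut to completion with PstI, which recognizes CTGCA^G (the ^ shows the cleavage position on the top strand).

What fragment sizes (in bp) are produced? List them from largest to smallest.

60, 52, 27, 21, 18 bp

PstI sites (CTGCAG) start at positions 17, 77, 104, 122.
PstI cuts after base 5 of each site (before the last base), so after positions 21, 81, 108, 126.
Linear molecule, 4 cuts → 5 fragments:
  1–21 → 21 bp
  22–81 → 60 bp
  82–108 → 27 bp
  109–126 → 18 bp
  127–178 → 52 bp
Sorted largest to smallest: 60, 52, 27, 21, 18 bp.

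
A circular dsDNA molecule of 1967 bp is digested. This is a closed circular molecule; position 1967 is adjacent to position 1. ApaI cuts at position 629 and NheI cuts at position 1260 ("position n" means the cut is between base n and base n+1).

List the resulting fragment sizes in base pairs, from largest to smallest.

1336, 631 bp

Combined cut positions (sorted): 629, 1260.
Circular molecule, 2 cuts → 2 fragments:
  1260 − 629 = 631 bp
  wrap: 1967 − 1260 + 629 = 1336 bp
Sorted largest to smallest: 1336, 631 bp.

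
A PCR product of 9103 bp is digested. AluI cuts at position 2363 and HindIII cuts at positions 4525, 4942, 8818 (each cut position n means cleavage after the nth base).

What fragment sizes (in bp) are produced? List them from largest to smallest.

3876, 2363, 2162, 417, 285 bp

Combined cut positions (sorted): 2363, 4525, 4942, 8818.
Linear molecule, 4 cuts → 5 fragments:
  2363 − 0 = 2363 bp
  4525 − 2363 = 2162 bp
  4942 − 4525 = 417 bp
  8818 − 4942 = 3876 bp
  9103 − 8818 = 285 bp
Sorted largest to smallest: 3876, 2363, 2162, 417, 285 bp.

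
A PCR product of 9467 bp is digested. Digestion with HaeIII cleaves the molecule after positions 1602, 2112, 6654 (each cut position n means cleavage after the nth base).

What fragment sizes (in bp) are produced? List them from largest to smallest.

Linear molecule, 3 cuts → 4 fragments:
  1602 − 0 = 1602 bp
  2112 − 1602 = 510 bp
  6654 − 2112 = 4542 bp
  9467 − 6654 = 2813 bp
Sorted largest to smallest: 4542, 2813, 1602, 510 bp.

4542, 2813, 1602, 510 bp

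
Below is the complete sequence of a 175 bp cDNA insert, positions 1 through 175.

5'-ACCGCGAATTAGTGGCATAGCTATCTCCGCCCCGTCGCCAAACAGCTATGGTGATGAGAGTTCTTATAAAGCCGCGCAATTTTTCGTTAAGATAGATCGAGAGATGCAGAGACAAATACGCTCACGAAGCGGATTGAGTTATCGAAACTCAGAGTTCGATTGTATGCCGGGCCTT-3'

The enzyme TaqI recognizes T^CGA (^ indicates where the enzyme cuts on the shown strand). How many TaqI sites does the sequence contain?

TCGA occurs starting at positions 97, 142, 156.
TaqI cuts at 3 sites.

3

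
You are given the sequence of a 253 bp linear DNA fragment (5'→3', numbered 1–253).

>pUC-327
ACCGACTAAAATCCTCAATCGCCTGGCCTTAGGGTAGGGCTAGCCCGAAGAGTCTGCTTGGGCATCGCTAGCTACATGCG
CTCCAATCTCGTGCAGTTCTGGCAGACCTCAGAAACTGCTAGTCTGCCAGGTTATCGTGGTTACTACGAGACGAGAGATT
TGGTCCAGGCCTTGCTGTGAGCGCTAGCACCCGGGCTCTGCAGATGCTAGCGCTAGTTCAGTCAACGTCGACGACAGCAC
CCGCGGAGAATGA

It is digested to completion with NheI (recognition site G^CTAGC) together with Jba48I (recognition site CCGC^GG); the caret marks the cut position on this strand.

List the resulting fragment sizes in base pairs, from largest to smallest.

NheI sites (GCTAGC) start at positions 39, 67, 183, 206.
NheI cuts after the first base of each site, so after positions 39, 67, 183, 206.
The Jba48I site (CCGCGG) starts at position 241.
Jba48I cuts after base 4 of each site, so after position 244.
Combined cut positions: 39, 67, 183, 206, 244.
Linear molecule, 5 cuts → 6 fragments:
  1–39 → 39 bp
  40–67 → 28 bp
  68–183 → 116 bp
  184–206 → 23 bp
  207–244 → 38 bp
  245–253 → 9 bp
Sorted largest to smallest: 116, 39, 38, 28, 23, 9 bp.

116, 39, 38, 28, 23, 9 bp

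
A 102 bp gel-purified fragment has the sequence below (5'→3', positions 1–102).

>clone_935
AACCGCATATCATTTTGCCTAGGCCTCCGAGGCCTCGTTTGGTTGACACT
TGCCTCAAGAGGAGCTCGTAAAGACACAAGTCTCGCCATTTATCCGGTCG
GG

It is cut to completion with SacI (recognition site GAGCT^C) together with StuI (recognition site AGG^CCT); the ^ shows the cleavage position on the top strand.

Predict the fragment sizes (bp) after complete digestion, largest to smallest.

The SacI site (GAGCTC) starts at position 62.
SacI cuts after base 5 of each site (before the last base), so after position 66.
StuI sites (AGGCCT) start at positions 21, 30.
StuI cuts after base 3 of each site, so after positions 23, 32.
Combined cut positions: 23, 32, 66.
Linear molecule, 3 cuts → 4 fragments:
  1–23 → 23 bp
  24–32 → 9 bp
  33–66 → 34 bp
  67–102 → 36 bp
Sorted largest to smallest: 36, 34, 23, 9 bp.

36, 34, 23, 9 bp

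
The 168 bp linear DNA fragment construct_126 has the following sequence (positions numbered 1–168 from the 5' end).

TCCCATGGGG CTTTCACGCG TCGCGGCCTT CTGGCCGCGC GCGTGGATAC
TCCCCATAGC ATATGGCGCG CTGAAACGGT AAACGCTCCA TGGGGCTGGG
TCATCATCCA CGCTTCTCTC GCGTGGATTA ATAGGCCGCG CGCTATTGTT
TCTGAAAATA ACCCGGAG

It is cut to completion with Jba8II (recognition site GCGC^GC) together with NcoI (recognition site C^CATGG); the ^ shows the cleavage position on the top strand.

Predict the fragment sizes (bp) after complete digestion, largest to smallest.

53, 37, 29, 27, 19, 3 bp

Jba8II sites (GCGCGC) start at positions 37, 66, 138.
Jba8II cuts after base 4 of each site, so after positions 40, 69, 141.
NcoI sites (CCATGG) start at positions 3, 88.
NcoI cuts after the first base of each site, so after positions 3, 88.
Combined cut positions: 3, 40, 69, 88, 141.
Linear molecule, 5 cuts → 6 fragments:
  1–3 → 3 bp
  4–40 → 37 bp
  41–69 → 29 bp
  70–88 → 19 bp
  89–141 → 53 bp
  142–168 → 27 bp
Sorted largest to smallest: 53, 37, 29, 27, 19, 3 bp.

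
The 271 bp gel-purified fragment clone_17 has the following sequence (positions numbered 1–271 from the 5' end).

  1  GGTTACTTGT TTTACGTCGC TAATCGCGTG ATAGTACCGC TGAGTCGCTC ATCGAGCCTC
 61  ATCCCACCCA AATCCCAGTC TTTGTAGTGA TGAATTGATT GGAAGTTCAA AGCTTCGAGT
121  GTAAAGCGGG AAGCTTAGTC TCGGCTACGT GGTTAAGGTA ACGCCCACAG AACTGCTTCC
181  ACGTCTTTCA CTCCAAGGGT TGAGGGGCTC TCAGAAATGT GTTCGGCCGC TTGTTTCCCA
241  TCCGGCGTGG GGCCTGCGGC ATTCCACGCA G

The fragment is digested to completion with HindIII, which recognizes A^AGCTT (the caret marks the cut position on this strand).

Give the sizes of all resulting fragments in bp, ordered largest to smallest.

HindIII sites (AAGCTT) start at positions 110, 131.
HindIII cuts after the first base of each site, so after positions 110, 131.
Linear molecule, 2 cuts → 3 fragments:
  1–110 → 110 bp
  111–131 → 21 bp
  132–271 → 140 bp
Sorted largest to smallest: 140, 110, 21 bp.

140, 110, 21 bp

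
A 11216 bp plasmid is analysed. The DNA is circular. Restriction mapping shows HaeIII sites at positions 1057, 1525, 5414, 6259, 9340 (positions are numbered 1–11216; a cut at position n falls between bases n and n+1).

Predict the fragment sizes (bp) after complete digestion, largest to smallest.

3889, 3081, 2933, 845, 468 bp

Circular molecule, 5 cuts → 5 fragments:
  1525 − 1057 = 468 bp
  5414 − 1525 = 3889 bp
  6259 − 5414 = 845 bp
  9340 − 6259 = 3081 bp
  wrap: 11216 − 9340 + 1057 = 2933 bp
Sorted largest to smallest: 3889, 3081, 2933, 845, 468 bp.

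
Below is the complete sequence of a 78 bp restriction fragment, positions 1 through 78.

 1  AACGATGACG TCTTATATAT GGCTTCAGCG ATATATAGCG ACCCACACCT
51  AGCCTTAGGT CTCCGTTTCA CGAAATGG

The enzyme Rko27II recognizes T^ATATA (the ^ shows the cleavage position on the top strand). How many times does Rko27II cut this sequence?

2

TATATA occurs starting at positions 14, 32.
Rko27II cuts at 2 sites.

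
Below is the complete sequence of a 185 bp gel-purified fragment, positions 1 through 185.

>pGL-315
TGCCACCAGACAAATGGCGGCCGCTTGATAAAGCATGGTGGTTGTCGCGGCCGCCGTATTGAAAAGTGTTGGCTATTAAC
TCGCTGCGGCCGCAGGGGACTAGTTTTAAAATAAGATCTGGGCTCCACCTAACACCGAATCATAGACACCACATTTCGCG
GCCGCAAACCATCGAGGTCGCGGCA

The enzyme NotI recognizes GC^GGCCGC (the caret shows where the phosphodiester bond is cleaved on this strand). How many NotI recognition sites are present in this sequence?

4

GCGGCCGC occurs starting at positions 17, 47, 86, 158.
NotI cuts at 4 sites.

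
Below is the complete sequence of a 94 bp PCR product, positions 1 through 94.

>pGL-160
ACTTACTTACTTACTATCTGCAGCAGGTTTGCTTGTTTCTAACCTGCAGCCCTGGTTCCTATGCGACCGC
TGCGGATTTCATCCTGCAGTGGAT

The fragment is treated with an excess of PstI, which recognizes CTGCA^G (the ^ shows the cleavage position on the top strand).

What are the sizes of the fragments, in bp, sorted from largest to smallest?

PstI sites (CTGCAG) start at positions 18, 44, 84.
PstI cuts after base 5 of each site (before the last base), so after positions 22, 48, 88.
Linear molecule, 3 cuts → 4 fragments:
  1–22 → 22 bp
  23–48 → 26 bp
  49–88 → 40 bp
  89–94 → 6 bp
Sorted largest to smallest: 40, 26, 22, 6 bp.

40, 26, 22, 6 bp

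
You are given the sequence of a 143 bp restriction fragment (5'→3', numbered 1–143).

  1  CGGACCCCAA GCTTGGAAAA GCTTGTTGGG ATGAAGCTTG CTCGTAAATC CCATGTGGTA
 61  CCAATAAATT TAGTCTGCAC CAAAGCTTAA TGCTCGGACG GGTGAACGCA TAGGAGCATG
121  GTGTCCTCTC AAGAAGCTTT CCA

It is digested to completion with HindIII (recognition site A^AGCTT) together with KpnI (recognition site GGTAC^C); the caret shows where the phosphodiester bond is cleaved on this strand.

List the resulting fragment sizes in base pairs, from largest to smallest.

HindIII sites (AAGCTT) start at positions 9, 19, 34, 83, 134.
HindIII cuts after the first base of each site, so after positions 9, 19, 34, 83, 134.
The KpnI site (GGTACC) starts at position 57.
KpnI cuts after base 5 of each site (before the last base), so after position 61.
Combined cut positions: 9, 19, 34, 61, 83, 134.
Linear molecule, 6 cuts → 7 fragments:
  1–9 → 9 bp
  10–19 → 10 bp
  20–34 → 15 bp
  35–61 → 27 bp
  62–83 → 22 bp
  84–134 → 51 bp
  135–143 → 9 bp
Sorted largest to smallest: 51, 27, 22, 15, 10, 9, 9 bp.

51, 27, 22, 15, 10, 9, 9 bp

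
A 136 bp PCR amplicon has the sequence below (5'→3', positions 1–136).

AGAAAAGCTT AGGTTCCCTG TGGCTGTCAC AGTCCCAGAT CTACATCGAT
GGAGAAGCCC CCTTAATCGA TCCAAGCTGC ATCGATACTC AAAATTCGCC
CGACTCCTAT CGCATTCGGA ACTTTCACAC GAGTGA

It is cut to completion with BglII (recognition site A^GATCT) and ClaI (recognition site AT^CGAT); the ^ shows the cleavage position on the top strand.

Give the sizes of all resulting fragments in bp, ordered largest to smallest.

The BglII site (AGATCT) starts at position 37.
BglII cuts after the first base of each site, so after position 37.
ClaI sites (ATCGAT) start at positions 45, 66, 81.
ClaI cuts after base 2 of each site, so after positions 46, 67, 82.
Combined cut positions: 37, 46, 67, 82.
Linear molecule, 4 cuts → 5 fragments:
  1–37 → 37 bp
  38–46 → 9 bp
  47–67 → 21 bp
  68–82 → 15 bp
  83–136 → 54 bp
Sorted largest to smallest: 54, 37, 21, 15, 9 bp.

54, 37, 21, 15, 9 bp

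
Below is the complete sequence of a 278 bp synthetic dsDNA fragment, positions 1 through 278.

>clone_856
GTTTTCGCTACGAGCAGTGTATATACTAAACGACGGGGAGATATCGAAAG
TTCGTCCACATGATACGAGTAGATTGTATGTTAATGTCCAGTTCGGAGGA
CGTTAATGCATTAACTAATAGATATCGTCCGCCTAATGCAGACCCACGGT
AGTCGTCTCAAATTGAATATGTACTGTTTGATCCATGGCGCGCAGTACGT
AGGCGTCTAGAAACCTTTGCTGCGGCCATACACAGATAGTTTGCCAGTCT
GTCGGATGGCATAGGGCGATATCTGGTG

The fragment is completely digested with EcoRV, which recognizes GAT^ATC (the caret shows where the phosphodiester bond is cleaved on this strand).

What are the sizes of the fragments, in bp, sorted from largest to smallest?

147, 81, 42, 8 bp

EcoRV sites (GATATC) start at positions 40, 121, 268.
EcoRV cuts after base 3 of each site, so after positions 42, 123, 270.
Linear molecule, 3 cuts → 4 fragments:
  1–42 → 42 bp
  43–123 → 81 bp
  124–270 → 147 bp
  271–278 → 8 bp
Sorted largest to smallest: 147, 81, 42, 8 bp.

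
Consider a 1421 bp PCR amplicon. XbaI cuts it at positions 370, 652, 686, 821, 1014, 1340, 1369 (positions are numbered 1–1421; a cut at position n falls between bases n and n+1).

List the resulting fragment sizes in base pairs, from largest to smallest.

370, 326, 282, 193, 135, 52, 34, 29 bp

Linear molecule, 7 cuts → 8 fragments:
  370 − 0 = 370 bp
  652 − 370 = 282 bp
  686 − 652 = 34 bp
  821 − 686 = 135 bp
  1014 − 821 = 193 bp
  1340 − 1014 = 326 bp
  1369 − 1340 = 29 bp
  1421 − 1369 = 52 bp
Sorted largest to smallest: 370, 326, 282, 193, 135, 52, 34, 29 bp.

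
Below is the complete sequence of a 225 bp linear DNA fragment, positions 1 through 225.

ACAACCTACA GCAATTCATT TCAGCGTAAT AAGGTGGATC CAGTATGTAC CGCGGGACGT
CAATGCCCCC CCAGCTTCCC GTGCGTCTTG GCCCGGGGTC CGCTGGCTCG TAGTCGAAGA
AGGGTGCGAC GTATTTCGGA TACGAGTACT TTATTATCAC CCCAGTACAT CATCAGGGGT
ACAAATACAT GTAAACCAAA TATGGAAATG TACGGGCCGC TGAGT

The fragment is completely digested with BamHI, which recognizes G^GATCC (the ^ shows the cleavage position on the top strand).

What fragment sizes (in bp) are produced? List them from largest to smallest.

The BamHI site (GGATCC) starts at position 36.
BamHI cuts after the first base of each site, so after position 36.
Linear molecule, 1 cut → 2 fragments:
  1–36 → 36 bp
  37–225 → 189 bp
Sorted largest to smallest: 189, 36 bp.

189, 36 bp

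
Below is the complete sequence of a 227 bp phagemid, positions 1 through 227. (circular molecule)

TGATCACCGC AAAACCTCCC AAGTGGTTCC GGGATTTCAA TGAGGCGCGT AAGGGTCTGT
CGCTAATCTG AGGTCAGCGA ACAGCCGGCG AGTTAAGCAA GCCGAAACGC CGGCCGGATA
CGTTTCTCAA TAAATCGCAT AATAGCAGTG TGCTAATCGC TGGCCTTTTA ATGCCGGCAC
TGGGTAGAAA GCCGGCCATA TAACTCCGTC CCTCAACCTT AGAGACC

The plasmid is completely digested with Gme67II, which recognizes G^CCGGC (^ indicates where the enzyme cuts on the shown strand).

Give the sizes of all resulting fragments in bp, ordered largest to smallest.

Gme67II sites (GCCGGC) start at positions 84, 109, 173, 191.
Gme67II cuts after the first base of each site, so after positions 84, 109, 173, 191.
Circular molecule, 4 cuts → 4 fragments:
  85–109 → 25 bp
  110–173 → 64 bp
  174–191 → 18 bp
  192–227 then 1–84 → 36 + 84 = 120 bp
Sorted largest to smallest: 120, 64, 25, 18 bp.

120, 64, 25, 18 bp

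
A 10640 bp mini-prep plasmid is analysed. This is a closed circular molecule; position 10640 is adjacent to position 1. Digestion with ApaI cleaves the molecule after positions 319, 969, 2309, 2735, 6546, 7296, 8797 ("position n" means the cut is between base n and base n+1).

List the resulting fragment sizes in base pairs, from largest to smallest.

3811, 2162, 1501, 1340, 750, 650, 426 bp

Circular molecule, 7 cuts → 7 fragments:
  969 − 319 = 650 bp
  2309 − 969 = 1340 bp
  2735 − 2309 = 426 bp
  6546 − 2735 = 3811 bp
  7296 − 6546 = 750 bp
  8797 − 7296 = 1501 bp
  wrap: 10640 − 8797 + 319 = 2162 bp
Sorted largest to smallest: 3811, 2162, 1501, 1340, 750, 650, 426 bp.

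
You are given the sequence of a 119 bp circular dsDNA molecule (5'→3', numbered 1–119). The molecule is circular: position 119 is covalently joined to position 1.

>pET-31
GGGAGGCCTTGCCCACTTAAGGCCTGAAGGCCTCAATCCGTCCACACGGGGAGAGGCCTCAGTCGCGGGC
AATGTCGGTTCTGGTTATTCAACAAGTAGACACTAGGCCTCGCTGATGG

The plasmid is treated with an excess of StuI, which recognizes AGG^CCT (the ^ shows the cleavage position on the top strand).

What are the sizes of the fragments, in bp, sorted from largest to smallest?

51, 26, 18, 16, 8 bp

StuI sites (AGGCCT) start at positions 4, 20, 28, 54, 105.
StuI cuts after base 3 of each site, so after positions 6, 22, 30, 56, 107.
Circular molecule, 5 cuts → 5 fragments:
  7–22 → 16 bp
  23–30 → 8 bp
  31–56 → 26 bp
  57–107 → 51 bp
  108–119 then 1–6 → 12 + 6 = 18 bp
Sorted largest to smallest: 51, 26, 18, 16, 8 bp.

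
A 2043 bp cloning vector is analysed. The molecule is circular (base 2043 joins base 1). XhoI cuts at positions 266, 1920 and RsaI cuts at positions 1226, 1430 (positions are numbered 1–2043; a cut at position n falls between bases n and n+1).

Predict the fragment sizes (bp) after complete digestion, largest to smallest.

Combined cut positions (sorted): 266, 1226, 1430, 1920.
Circular molecule, 4 cuts → 4 fragments:
  1226 − 266 = 960 bp
  1430 − 1226 = 204 bp
  1920 − 1430 = 490 bp
  wrap: 2043 − 1920 + 266 = 389 bp
Sorted largest to smallest: 960, 490, 389, 204 bp.

960, 490, 389, 204 bp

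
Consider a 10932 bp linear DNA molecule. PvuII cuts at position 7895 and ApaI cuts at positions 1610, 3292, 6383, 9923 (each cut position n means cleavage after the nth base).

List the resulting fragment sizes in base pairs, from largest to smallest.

3091, 2028, 1682, 1610, 1512, 1009 bp

Combined cut positions (sorted): 1610, 3292, 6383, 7895, 9923.
Linear molecule, 5 cuts → 6 fragments:
  1610 − 0 = 1610 bp
  3292 − 1610 = 1682 bp
  6383 − 3292 = 3091 bp
  7895 − 6383 = 1512 bp
  9923 − 7895 = 2028 bp
  10932 − 9923 = 1009 bp
Sorted largest to smallest: 3091, 2028, 1682, 1610, 1512, 1009 bp.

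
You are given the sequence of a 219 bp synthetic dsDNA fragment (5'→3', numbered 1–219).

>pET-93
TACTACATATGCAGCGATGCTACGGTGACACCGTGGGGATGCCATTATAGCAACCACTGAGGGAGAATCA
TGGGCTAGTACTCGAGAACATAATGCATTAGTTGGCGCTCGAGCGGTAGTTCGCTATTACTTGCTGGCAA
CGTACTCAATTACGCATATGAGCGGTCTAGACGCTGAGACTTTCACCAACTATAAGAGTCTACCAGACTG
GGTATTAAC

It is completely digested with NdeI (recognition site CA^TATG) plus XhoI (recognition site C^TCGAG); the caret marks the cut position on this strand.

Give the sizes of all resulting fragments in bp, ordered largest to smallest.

74, 63, 48, 27, 7 bp

NdeI sites (CATATG) start at positions 6, 155.
NdeI cuts after base 2 of each site, so after positions 7, 156.
XhoI sites (CTCGAG) start at positions 81, 108.
XhoI cuts after the first base of each site, so after positions 81, 108.
Combined cut positions: 7, 81, 108, 156.
Linear molecule, 4 cuts → 5 fragments:
  1–7 → 7 bp
  8–81 → 74 bp
  82–108 → 27 bp
  109–156 → 48 bp
  157–219 → 63 bp
Sorted largest to smallest: 74, 63, 48, 27, 7 bp.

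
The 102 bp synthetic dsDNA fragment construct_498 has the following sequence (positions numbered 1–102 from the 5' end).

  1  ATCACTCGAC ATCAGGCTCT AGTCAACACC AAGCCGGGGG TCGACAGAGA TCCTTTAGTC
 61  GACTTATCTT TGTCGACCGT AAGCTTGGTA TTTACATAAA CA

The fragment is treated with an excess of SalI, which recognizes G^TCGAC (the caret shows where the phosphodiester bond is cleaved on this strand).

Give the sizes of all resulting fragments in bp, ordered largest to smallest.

SalI sites (GTCGAC) start at positions 40, 58, 72.
SalI cuts after the first base of each site, so after positions 40, 58, 72.
Linear molecule, 3 cuts → 4 fragments:
  1–40 → 40 bp
  41–58 → 18 bp
  59–72 → 14 bp
  73–102 → 30 bp
Sorted largest to smallest: 40, 30, 18, 14 bp.

40, 30, 18, 14 bp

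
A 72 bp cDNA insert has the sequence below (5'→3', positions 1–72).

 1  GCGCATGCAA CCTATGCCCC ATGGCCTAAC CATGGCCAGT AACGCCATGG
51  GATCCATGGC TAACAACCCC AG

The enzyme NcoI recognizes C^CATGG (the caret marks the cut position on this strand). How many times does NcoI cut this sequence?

4

CCATGG occurs starting at positions 19, 30, 45, 54.
NcoI cuts at 4 sites.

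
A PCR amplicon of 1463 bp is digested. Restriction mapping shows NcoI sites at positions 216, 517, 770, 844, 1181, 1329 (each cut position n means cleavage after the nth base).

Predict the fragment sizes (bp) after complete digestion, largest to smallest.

Linear molecule, 6 cuts → 7 fragments:
  216 − 0 = 216 bp
  517 − 216 = 301 bp
  770 − 517 = 253 bp
  844 − 770 = 74 bp
  1181 − 844 = 337 bp
  1329 − 1181 = 148 bp
  1463 − 1329 = 134 bp
Sorted largest to smallest: 337, 301, 253, 216, 148, 134, 74 bp.

337, 301, 253, 216, 148, 134, 74 bp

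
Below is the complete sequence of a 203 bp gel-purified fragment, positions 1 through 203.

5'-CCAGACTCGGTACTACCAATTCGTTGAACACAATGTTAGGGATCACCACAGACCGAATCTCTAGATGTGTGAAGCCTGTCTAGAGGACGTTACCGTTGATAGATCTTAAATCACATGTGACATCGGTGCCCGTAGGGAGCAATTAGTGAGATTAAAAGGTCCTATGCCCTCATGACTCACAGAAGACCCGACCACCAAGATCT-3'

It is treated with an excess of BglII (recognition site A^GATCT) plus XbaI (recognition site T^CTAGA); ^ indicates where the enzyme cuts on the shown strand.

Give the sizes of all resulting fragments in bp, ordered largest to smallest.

97, 60, 22, 19, 5 bp

BglII sites (AGATCT) start at positions 101, 198.
BglII cuts after the first base of each site, so after positions 101, 198.
XbaI sites (TCTAGA) start at positions 60, 79.
XbaI cuts after the first base of each site, so after positions 60, 79.
Combined cut positions: 60, 79, 101, 198.
Linear molecule, 4 cuts → 5 fragments:
  1–60 → 60 bp
  61–79 → 19 bp
  80–101 → 22 bp
  102–198 → 97 bp
  199–203 → 5 bp
Sorted largest to smallest: 97, 60, 22, 19, 5 bp.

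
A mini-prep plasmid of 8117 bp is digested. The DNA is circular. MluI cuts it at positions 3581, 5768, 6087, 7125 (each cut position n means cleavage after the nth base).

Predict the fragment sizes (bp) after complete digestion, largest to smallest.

4573, 2187, 1038, 319 bp

Circular molecule, 4 cuts → 4 fragments:
  5768 − 3581 = 2187 bp
  6087 − 5768 = 319 bp
  7125 − 6087 = 1038 bp
  wrap: 8117 − 7125 + 3581 = 4573 bp
Sorted largest to smallest: 4573, 2187, 1038, 319 bp.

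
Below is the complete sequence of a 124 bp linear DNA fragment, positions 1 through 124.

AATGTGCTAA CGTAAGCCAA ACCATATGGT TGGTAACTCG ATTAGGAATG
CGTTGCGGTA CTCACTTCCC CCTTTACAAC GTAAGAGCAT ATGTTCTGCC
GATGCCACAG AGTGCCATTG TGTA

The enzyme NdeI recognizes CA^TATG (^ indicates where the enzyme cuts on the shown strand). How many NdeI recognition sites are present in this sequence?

CATATG occurs starting at positions 23, 88.
NdeI cuts at 2 sites.

2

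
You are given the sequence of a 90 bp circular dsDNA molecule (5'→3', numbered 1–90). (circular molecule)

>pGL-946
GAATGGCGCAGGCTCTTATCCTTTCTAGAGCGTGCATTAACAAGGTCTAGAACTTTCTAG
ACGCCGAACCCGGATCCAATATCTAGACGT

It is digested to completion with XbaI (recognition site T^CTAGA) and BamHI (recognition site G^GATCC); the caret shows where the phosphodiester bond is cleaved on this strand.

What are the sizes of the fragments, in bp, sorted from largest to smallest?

32, 22, 16, 10, 10 bp

XbaI sites (TCTAGA) start at positions 24, 46, 56, 82.
XbaI cuts after the first base of each site, so after positions 24, 46, 56, 82.
The BamHI site (GGATCC) starts at position 72.
BamHI cuts after the first base of each site, so after position 72.
Combined cut positions: 24, 46, 56, 72, 82.
Circular molecule, 5 cuts → 5 fragments:
  25–46 → 22 bp
  47–56 → 10 bp
  57–72 → 16 bp
  73–82 → 10 bp
  83–90 then 1–24 → 8 + 24 = 32 bp
Sorted largest to smallest: 32, 22, 16, 10, 10 bp.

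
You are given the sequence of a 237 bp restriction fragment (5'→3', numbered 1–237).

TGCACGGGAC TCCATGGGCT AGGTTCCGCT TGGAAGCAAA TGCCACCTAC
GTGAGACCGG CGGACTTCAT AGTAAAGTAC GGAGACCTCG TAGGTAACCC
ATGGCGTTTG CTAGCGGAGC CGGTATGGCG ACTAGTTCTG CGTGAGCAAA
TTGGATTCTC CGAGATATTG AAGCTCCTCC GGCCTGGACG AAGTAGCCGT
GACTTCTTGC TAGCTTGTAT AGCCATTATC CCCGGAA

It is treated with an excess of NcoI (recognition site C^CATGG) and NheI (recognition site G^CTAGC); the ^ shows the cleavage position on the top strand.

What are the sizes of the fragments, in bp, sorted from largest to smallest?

NcoI sites (CCATGG) start at positions 12, 99.
NcoI cuts after the first base of each site, so after positions 12, 99.
NheI sites (GCTAGC) start at positions 110, 209.
NheI cuts after the first base of each site, so after positions 110, 209.
Combined cut positions: 12, 99, 110, 209.
Linear molecule, 4 cuts → 5 fragments:
  1–12 → 12 bp
  13–99 → 87 bp
  100–110 → 11 bp
  111–209 → 99 bp
  210–237 → 28 bp
Sorted largest to smallest: 99, 87, 28, 12, 11 bp.

99, 87, 28, 12, 11 bp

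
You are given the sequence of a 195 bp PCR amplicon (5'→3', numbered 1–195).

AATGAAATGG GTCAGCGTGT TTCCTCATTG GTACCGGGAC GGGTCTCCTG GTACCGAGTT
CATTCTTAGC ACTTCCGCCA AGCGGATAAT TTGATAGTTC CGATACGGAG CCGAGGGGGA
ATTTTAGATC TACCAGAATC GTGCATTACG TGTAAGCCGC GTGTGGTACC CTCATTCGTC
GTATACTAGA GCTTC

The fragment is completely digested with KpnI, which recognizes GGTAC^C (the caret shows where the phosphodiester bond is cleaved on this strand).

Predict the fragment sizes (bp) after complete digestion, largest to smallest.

KpnI sites (GGTACC) start at positions 30, 50, 165.
KpnI cuts after base 5 of each site (before the last base), so after positions 34, 54, 169.
Linear molecule, 3 cuts → 4 fragments:
  1–34 → 34 bp
  35–54 → 20 bp
  55–169 → 115 bp
  170–195 → 26 bp
Sorted largest to smallest: 115, 34, 26, 20 bp.

115, 34, 26, 20 bp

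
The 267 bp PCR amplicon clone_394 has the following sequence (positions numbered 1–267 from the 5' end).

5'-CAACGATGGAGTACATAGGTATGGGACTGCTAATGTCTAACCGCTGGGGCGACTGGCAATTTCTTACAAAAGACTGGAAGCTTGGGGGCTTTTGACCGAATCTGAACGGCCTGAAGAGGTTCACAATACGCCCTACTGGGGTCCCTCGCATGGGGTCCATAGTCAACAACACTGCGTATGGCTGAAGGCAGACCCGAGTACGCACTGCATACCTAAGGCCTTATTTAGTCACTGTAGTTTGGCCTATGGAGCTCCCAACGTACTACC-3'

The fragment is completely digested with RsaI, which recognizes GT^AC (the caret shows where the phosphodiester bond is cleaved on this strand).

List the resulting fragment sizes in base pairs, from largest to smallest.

187, 62, 12, 6 bp

RsaI sites (GTAC) start at positions 11, 198, 260.
RsaI cuts after base 2 of each site, so after positions 12, 199, 261.
Linear molecule, 3 cuts → 4 fragments:
  1–12 → 12 bp
  13–199 → 187 bp
  200–261 → 62 bp
  262–267 → 6 bp
Sorted largest to smallest: 187, 62, 12, 6 bp.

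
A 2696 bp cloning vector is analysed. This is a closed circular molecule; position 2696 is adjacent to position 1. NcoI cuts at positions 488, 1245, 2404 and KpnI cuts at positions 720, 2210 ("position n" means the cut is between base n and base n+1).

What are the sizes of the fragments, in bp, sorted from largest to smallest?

Combined cut positions (sorted): 488, 720, 1245, 2210, 2404.
Circular molecule, 5 cuts → 5 fragments:
  720 − 488 = 232 bp
  1245 − 720 = 525 bp
  2210 − 1245 = 965 bp
  2404 − 2210 = 194 bp
  wrap: 2696 − 2404 + 488 = 780 bp
Sorted largest to smallest: 965, 780, 525, 232, 194 bp.

965, 780, 525, 232, 194 bp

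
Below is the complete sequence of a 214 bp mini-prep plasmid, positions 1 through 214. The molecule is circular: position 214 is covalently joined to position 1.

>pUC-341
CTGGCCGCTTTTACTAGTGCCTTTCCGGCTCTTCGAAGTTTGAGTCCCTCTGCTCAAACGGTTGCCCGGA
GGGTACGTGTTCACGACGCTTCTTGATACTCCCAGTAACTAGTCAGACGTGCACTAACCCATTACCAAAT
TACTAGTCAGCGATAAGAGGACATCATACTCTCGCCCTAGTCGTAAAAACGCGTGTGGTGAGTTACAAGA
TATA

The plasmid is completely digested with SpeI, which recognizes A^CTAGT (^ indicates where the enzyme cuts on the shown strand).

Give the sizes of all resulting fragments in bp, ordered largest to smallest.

95, 85, 34 bp

SpeI sites (ACTAGT) start at positions 13, 108, 142.
SpeI cuts after the first base of each site, so after positions 13, 108, 142.
Circular molecule, 3 cuts → 3 fragments:
  14–108 → 95 bp
  109–142 → 34 bp
  143–214 then 1–13 → 72 + 13 = 85 bp
Sorted largest to smallest: 95, 85, 34 bp.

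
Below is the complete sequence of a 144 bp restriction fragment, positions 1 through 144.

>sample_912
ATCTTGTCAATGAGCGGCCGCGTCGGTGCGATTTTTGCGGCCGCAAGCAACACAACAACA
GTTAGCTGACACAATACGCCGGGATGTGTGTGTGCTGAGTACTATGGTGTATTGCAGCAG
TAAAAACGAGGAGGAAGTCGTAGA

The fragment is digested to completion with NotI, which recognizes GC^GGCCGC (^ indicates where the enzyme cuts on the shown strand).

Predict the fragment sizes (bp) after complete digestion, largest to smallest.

106, 23, 15 bp

NotI sites (GCGGCCGC) start at positions 14, 37.
NotI cuts after base 2 of each site, so after positions 15, 38.
Linear molecule, 2 cuts → 3 fragments:
  1–15 → 15 bp
  16–38 → 23 bp
  39–144 → 106 bp
Sorted largest to smallest: 106, 23, 15 bp.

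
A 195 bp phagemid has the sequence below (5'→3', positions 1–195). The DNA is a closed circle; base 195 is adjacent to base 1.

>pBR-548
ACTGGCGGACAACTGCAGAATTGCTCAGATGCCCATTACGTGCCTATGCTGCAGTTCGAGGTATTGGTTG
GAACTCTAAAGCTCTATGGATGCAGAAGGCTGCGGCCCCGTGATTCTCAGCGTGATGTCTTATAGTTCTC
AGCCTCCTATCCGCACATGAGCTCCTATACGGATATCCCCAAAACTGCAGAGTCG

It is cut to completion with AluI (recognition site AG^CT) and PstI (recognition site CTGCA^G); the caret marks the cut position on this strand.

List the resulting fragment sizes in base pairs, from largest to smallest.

80, 36, 28, 28, 23 bp

AluI sites (AGCT) start at positions 80, 160.
AluI cuts after base 2 of each site, so after positions 81, 161.
PstI sites (CTGCAG) start at positions 13, 49, 185.
PstI cuts after base 5 of each site (before the last base), so after positions 17, 53, 189.
Combined cut positions: 17, 53, 81, 161, 189.
Circular molecule, 5 cuts → 5 fragments:
  18–53 → 36 bp
  54–81 → 28 bp
  82–161 → 80 bp
  162–189 → 28 bp
  190–195 then 1–17 → 6 + 17 = 23 bp
Sorted largest to smallest: 80, 36, 28, 28, 23 bp.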